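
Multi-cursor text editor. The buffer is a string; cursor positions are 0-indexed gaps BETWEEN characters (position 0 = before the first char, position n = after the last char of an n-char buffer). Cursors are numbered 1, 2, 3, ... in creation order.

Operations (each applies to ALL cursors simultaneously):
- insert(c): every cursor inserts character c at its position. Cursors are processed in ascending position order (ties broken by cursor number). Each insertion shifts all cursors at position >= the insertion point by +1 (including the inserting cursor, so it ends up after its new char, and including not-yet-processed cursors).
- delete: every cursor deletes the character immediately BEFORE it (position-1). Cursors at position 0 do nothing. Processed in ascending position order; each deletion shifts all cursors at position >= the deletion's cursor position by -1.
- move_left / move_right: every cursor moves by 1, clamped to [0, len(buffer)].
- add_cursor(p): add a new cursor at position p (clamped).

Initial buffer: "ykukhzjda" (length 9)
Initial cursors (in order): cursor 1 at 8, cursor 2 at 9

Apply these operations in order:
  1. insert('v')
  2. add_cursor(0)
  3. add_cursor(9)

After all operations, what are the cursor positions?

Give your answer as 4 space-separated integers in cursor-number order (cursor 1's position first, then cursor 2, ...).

Answer: 9 11 0 9

Derivation:
After op 1 (insert('v')): buffer="ykukhzjdvav" (len 11), cursors c1@9 c2@11, authorship ........1.2
After op 2 (add_cursor(0)): buffer="ykukhzjdvav" (len 11), cursors c3@0 c1@9 c2@11, authorship ........1.2
After op 3 (add_cursor(9)): buffer="ykukhzjdvav" (len 11), cursors c3@0 c1@9 c4@9 c2@11, authorship ........1.2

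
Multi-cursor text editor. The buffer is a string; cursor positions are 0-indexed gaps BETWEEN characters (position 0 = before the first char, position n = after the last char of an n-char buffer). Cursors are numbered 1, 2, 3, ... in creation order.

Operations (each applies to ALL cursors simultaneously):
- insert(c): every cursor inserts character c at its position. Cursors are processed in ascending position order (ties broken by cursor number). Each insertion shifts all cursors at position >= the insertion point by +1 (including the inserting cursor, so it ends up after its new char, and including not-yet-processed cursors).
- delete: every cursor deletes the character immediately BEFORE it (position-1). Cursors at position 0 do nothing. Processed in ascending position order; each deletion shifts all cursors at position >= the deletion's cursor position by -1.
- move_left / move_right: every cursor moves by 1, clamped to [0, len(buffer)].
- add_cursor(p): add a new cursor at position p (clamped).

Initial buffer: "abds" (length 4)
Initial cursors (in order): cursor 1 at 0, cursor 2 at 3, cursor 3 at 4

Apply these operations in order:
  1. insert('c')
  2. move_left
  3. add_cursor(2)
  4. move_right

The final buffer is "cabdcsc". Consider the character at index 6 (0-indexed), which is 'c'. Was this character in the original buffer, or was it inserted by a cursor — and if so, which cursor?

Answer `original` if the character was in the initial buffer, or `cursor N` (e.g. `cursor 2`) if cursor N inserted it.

After op 1 (insert('c')): buffer="cabdcsc" (len 7), cursors c1@1 c2@5 c3@7, authorship 1...2.3
After op 2 (move_left): buffer="cabdcsc" (len 7), cursors c1@0 c2@4 c3@6, authorship 1...2.3
After op 3 (add_cursor(2)): buffer="cabdcsc" (len 7), cursors c1@0 c4@2 c2@4 c3@6, authorship 1...2.3
After op 4 (move_right): buffer="cabdcsc" (len 7), cursors c1@1 c4@3 c2@5 c3@7, authorship 1...2.3
Authorship (.=original, N=cursor N): 1 . . . 2 . 3
Index 6: author = 3

Answer: cursor 3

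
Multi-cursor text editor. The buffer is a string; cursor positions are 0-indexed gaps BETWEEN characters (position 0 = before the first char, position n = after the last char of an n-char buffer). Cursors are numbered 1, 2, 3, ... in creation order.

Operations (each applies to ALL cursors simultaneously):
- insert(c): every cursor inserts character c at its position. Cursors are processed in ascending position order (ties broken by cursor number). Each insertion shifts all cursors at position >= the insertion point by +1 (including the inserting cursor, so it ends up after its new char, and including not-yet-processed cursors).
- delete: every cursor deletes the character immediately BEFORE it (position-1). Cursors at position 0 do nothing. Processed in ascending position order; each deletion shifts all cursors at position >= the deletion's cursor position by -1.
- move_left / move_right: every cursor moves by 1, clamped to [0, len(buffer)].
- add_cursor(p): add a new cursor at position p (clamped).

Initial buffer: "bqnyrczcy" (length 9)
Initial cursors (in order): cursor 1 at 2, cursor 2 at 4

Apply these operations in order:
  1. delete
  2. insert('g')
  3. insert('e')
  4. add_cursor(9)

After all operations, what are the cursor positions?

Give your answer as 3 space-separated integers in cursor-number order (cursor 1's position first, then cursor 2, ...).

Answer: 3 6 9

Derivation:
After op 1 (delete): buffer="bnrczcy" (len 7), cursors c1@1 c2@2, authorship .......
After op 2 (insert('g')): buffer="bgngrczcy" (len 9), cursors c1@2 c2@4, authorship .1.2.....
After op 3 (insert('e')): buffer="bgengerczcy" (len 11), cursors c1@3 c2@6, authorship .11.22.....
After op 4 (add_cursor(9)): buffer="bgengerczcy" (len 11), cursors c1@3 c2@6 c3@9, authorship .11.22.....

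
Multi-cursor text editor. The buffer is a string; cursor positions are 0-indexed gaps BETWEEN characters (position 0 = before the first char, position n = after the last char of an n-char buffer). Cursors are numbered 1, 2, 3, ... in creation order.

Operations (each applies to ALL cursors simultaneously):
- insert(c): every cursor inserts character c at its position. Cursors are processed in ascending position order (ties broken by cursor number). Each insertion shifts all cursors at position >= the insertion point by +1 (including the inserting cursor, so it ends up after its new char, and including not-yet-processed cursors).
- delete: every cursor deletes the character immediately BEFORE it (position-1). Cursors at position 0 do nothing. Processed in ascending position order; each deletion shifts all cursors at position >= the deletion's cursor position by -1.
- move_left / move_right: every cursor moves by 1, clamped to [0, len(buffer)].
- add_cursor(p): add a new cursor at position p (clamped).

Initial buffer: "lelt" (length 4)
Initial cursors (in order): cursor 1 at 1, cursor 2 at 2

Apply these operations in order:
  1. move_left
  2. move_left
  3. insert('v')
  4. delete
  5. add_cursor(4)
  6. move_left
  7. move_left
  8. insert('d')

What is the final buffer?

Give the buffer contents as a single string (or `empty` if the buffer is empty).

Answer: ddledlt

Derivation:
After op 1 (move_left): buffer="lelt" (len 4), cursors c1@0 c2@1, authorship ....
After op 2 (move_left): buffer="lelt" (len 4), cursors c1@0 c2@0, authorship ....
After op 3 (insert('v')): buffer="vvlelt" (len 6), cursors c1@2 c2@2, authorship 12....
After op 4 (delete): buffer="lelt" (len 4), cursors c1@0 c2@0, authorship ....
After op 5 (add_cursor(4)): buffer="lelt" (len 4), cursors c1@0 c2@0 c3@4, authorship ....
After op 6 (move_left): buffer="lelt" (len 4), cursors c1@0 c2@0 c3@3, authorship ....
After op 7 (move_left): buffer="lelt" (len 4), cursors c1@0 c2@0 c3@2, authorship ....
After op 8 (insert('d')): buffer="ddledlt" (len 7), cursors c1@2 c2@2 c3@5, authorship 12..3..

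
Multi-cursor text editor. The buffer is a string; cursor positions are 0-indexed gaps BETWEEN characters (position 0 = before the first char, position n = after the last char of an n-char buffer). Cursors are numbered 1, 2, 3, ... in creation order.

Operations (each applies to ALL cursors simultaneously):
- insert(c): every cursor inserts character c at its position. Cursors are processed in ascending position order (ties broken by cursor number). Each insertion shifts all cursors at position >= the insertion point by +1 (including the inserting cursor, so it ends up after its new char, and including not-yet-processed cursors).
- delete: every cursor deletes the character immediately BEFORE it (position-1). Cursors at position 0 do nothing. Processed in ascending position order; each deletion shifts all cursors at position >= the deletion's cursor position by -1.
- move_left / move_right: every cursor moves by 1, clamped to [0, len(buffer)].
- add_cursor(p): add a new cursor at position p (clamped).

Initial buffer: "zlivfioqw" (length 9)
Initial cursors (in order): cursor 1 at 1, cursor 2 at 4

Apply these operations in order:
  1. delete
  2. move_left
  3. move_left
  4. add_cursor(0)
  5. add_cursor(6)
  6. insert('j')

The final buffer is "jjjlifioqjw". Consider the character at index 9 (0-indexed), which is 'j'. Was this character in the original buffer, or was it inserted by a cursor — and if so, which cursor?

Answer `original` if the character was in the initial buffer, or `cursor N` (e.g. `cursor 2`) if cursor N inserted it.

After op 1 (delete): buffer="lifioqw" (len 7), cursors c1@0 c2@2, authorship .......
After op 2 (move_left): buffer="lifioqw" (len 7), cursors c1@0 c2@1, authorship .......
After op 3 (move_left): buffer="lifioqw" (len 7), cursors c1@0 c2@0, authorship .......
After op 4 (add_cursor(0)): buffer="lifioqw" (len 7), cursors c1@0 c2@0 c3@0, authorship .......
After op 5 (add_cursor(6)): buffer="lifioqw" (len 7), cursors c1@0 c2@0 c3@0 c4@6, authorship .......
After op 6 (insert('j')): buffer="jjjlifioqjw" (len 11), cursors c1@3 c2@3 c3@3 c4@10, authorship 123......4.
Authorship (.=original, N=cursor N): 1 2 3 . . . . . . 4 .
Index 9: author = 4

Answer: cursor 4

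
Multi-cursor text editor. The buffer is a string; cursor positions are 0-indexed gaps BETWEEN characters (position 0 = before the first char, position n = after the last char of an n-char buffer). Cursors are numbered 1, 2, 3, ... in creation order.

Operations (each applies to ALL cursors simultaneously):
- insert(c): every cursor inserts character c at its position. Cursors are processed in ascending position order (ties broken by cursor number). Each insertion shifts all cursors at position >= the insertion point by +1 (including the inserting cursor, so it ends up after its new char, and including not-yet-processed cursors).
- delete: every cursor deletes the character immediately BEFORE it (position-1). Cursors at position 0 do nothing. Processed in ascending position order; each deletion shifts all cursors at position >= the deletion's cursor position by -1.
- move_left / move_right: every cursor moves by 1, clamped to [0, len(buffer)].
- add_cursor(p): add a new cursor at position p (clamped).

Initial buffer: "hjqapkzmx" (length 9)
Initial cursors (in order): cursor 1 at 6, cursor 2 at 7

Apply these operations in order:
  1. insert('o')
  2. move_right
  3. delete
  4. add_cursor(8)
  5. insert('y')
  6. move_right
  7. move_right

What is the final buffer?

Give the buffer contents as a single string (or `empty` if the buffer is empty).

After op 1 (insert('o')): buffer="hjqapkozomx" (len 11), cursors c1@7 c2@9, authorship ......1.2..
After op 2 (move_right): buffer="hjqapkozomx" (len 11), cursors c1@8 c2@10, authorship ......1.2..
After op 3 (delete): buffer="hjqapkoox" (len 9), cursors c1@7 c2@8, authorship ......12.
After op 4 (add_cursor(8)): buffer="hjqapkoox" (len 9), cursors c1@7 c2@8 c3@8, authorship ......12.
After op 5 (insert('y')): buffer="hjqapkoyoyyx" (len 12), cursors c1@8 c2@11 c3@11, authorship ......11223.
After op 6 (move_right): buffer="hjqapkoyoyyx" (len 12), cursors c1@9 c2@12 c3@12, authorship ......11223.
After op 7 (move_right): buffer="hjqapkoyoyyx" (len 12), cursors c1@10 c2@12 c3@12, authorship ......11223.

Answer: hjqapkoyoyyx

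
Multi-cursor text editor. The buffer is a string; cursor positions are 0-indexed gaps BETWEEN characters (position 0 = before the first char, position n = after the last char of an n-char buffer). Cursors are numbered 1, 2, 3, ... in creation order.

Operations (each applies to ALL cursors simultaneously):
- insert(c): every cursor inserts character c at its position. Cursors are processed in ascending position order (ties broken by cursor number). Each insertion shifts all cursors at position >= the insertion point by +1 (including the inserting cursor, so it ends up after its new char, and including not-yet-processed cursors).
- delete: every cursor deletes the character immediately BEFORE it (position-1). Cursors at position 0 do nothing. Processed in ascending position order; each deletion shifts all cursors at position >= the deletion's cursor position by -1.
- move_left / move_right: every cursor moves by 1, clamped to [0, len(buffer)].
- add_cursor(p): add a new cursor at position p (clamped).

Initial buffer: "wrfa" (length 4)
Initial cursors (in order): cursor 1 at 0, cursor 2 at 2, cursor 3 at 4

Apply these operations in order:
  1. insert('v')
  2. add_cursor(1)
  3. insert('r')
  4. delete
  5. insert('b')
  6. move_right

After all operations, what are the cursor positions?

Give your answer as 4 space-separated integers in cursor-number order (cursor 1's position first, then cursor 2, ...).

After op 1 (insert('v')): buffer="vwrvfav" (len 7), cursors c1@1 c2@4 c3@7, authorship 1..2..3
After op 2 (add_cursor(1)): buffer="vwrvfav" (len 7), cursors c1@1 c4@1 c2@4 c3@7, authorship 1..2..3
After op 3 (insert('r')): buffer="vrrwrvrfavr" (len 11), cursors c1@3 c4@3 c2@7 c3@11, authorship 114..22..33
After op 4 (delete): buffer="vwrvfav" (len 7), cursors c1@1 c4@1 c2@4 c3@7, authorship 1..2..3
After op 5 (insert('b')): buffer="vbbwrvbfavb" (len 11), cursors c1@3 c4@3 c2@7 c3@11, authorship 114..22..33
After op 6 (move_right): buffer="vbbwrvbfavb" (len 11), cursors c1@4 c4@4 c2@8 c3@11, authorship 114..22..33

Answer: 4 8 11 4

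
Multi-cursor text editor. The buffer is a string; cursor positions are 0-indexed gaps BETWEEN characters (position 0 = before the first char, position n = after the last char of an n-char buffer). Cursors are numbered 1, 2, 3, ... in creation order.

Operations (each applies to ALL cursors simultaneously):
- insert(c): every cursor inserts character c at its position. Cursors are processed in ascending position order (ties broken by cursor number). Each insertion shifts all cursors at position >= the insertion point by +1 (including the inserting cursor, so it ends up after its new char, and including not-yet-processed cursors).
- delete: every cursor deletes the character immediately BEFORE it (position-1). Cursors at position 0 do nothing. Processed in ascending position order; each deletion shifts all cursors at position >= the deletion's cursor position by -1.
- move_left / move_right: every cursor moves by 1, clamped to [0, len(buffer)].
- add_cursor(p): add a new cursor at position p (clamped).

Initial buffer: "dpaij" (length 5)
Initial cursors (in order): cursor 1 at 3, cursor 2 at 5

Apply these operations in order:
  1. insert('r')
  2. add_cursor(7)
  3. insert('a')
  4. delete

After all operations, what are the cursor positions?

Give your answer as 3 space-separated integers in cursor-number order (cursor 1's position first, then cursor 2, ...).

Answer: 4 7 7

Derivation:
After op 1 (insert('r')): buffer="dparijr" (len 7), cursors c1@4 c2@7, authorship ...1..2
After op 2 (add_cursor(7)): buffer="dparijr" (len 7), cursors c1@4 c2@7 c3@7, authorship ...1..2
After op 3 (insert('a')): buffer="dparaijraa" (len 10), cursors c1@5 c2@10 c3@10, authorship ...11..223
After op 4 (delete): buffer="dparijr" (len 7), cursors c1@4 c2@7 c3@7, authorship ...1..2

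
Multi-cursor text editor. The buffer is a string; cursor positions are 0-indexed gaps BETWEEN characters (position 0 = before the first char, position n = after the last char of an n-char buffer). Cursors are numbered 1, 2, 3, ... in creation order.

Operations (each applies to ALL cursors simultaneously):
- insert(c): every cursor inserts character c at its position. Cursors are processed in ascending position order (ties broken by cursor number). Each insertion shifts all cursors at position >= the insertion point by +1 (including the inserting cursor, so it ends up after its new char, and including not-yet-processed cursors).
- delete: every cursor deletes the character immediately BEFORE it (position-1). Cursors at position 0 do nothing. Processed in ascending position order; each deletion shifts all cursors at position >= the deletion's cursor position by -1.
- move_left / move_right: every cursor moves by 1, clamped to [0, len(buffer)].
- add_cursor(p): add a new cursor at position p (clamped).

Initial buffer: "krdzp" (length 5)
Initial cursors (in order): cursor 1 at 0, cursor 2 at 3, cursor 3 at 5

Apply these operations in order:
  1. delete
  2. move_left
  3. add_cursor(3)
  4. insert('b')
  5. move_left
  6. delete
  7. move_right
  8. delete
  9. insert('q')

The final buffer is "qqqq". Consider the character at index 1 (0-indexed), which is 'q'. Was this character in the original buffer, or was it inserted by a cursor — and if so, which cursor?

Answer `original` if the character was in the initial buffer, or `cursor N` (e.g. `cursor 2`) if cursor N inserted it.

Answer: cursor 2

Derivation:
After op 1 (delete): buffer="krz" (len 3), cursors c1@0 c2@2 c3@3, authorship ...
After op 2 (move_left): buffer="krz" (len 3), cursors c1@0 c2@1 c3@2, authorship ...
After op 3 (add_cursor(3)): buffer="krz" (len 3), cursors c1@0 c2@1 c3@2 c4@3, authorship ...
After op 4 (insert('b')): buffer="bkbrbzb" (len 7), cursors c1@1 c2@3 c3@5 c4@7, authorship 1.2.3.4
After op 5 (move_left): buffer="bkbrbzb" (len 7), cursors c1@0 c2@2 c3@4 c4@6, authorship 1.2.3.4
After op 6 (delete): buffer="bbbb" (len 4), cursors c1@0 c2@1 c3@2 c4@3, authorship 1234
After op 7 (move_right): buffer="bbbb" (len 4), cursors c1@1 c2@2 c3@3 c4@4, authorship 1234
After op 8 (delete): buffer="" (len 0), cursors c1@0 c2@0 c3@0 c4@0, authorship 
After op 9 (insert('q')): buffer="qqqq" (len 4), cursors c1@4 c2@4 c3@4 c4@4, authorship 1234
Authorship (.=original, N=cursor N): 1 2 3 4
Index 1: author = 2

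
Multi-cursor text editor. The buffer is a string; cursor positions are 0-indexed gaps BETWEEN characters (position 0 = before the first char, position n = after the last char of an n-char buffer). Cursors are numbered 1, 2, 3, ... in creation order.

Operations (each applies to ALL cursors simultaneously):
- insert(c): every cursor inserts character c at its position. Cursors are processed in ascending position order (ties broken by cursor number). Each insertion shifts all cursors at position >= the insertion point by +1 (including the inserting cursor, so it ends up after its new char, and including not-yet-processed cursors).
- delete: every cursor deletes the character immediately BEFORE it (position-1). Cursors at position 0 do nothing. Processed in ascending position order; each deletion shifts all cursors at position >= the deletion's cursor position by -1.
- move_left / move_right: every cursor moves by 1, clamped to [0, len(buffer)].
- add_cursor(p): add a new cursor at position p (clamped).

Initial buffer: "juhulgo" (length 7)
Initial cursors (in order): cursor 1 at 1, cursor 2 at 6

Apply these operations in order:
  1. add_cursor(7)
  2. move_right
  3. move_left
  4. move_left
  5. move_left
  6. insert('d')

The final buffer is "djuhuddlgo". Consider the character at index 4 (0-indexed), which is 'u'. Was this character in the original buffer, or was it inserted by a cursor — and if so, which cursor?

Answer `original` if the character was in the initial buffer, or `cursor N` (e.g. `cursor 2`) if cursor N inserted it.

After op 1 (add_cursor(7)): buffer="juhulgo" (len 7), cursors c1@1 c2@6 c3@7, authorship .......
After op 2 (move_right): buffer="juhulgo" (len 7), cursors c1@2 c2@7 c3@7, authorship .......
After op 3 (move_left): buffer="juhulgo" (len 7), cursors c1@1 c2@6 c3@6, authorship .......
After op 4 (move_left): buffer="juhulgo" (len 7), cursors c1@0 c2@5 c3@5, authorship .......
After op 5 (move_left): buffer="juhulgo" (len 7), cursors c1@0 c2@4 c3@4, authorship .......
After op 6 (insert('d')): buffer="djuhuddlgo" (len 10), cursors c1@1 c2@7 c3@7, authorship 1....23...
Authorship (.=original, N=cursor N): 1 . . . . 2 3 . . .
Index 4: author = original

Answer: original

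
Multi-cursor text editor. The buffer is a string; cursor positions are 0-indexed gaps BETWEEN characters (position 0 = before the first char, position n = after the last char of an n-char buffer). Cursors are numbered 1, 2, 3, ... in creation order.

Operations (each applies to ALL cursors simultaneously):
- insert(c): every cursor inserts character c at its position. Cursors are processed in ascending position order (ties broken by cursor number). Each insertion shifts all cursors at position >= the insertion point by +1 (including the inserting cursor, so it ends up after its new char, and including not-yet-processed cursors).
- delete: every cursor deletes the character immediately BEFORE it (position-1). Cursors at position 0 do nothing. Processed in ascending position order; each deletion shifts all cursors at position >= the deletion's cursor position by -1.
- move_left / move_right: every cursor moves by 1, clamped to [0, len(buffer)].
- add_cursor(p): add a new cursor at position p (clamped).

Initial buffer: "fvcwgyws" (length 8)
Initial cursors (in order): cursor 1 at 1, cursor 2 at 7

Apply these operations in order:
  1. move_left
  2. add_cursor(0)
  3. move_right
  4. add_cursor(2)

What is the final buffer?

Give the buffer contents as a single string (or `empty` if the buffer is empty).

After op 1 (move_left): buffer="fvcwgyws" (len 8), cursors c1@0 c2@6, authorship ........
After op 2 (add_cursor(0)): buffer="fvcwgyws" (len 8), cursors c1@0 c3@0 c2@6, authorship ........
After op 3 (move_right): buffer="fvcwgyws" (len 8), cursors c1@1 c3@1 c2@7, authorship ........
After op 4 (add_cursor(2)): buffer="fvcwgyws" (len 8), cursors c1@1 c3@1 c4@2 c2@7, authorship ........

Answer: fvcwgyws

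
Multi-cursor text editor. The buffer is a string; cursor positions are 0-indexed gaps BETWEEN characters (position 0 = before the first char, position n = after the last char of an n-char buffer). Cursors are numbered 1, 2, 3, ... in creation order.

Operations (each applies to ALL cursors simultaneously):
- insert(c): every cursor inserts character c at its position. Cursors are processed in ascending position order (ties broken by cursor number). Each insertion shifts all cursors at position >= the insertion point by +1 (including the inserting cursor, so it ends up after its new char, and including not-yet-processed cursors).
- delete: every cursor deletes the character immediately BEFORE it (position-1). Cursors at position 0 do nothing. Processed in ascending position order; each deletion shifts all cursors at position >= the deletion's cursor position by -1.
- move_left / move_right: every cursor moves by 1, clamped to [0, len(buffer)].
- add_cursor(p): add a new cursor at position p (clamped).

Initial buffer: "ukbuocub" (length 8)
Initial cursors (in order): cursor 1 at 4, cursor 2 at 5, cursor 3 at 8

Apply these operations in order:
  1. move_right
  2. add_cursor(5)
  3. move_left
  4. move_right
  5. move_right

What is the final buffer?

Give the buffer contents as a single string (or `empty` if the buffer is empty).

After op 1 (move_right): buffer="ukbuocub" (len 8), cursors c1@5 c2@6 c3@8, authorship ........
After op 2 (add_cursor(5)): buffer="ukbuocub" (len 8), cursors c1@5 c4@5 c2@6 c3@8, authorship ........
After op 3 (move_left): buffer="ukbuocub" (len 8), cursors c1@4 c4@4 c2@5 c3@7, authorship ........
After op 4 (move_right): buffer="ukbuocub" (len 8), cursors c1@5 c4@5 c2@6 c3@8, authorship ........
After op 5 (move_right): buffer="ukbuocub" (len 8), cursors c1@6 c4@6 c2@7 c3@8, authorship ........

Answer: ukbuocub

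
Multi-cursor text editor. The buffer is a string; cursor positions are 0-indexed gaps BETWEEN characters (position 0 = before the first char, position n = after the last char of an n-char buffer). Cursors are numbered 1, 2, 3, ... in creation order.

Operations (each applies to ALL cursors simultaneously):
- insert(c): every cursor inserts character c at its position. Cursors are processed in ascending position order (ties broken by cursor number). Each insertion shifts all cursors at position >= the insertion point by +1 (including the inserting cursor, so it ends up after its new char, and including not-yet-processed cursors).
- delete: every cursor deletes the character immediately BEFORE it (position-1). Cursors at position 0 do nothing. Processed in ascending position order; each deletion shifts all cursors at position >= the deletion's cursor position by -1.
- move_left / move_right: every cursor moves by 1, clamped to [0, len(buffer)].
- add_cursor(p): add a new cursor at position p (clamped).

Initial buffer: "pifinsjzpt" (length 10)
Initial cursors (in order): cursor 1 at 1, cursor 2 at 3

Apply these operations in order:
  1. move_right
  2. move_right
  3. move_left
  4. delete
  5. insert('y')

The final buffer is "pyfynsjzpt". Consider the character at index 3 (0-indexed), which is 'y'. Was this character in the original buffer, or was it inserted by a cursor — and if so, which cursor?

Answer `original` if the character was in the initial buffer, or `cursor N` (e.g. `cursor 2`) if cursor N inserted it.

Answer: cursor 2

Derivation:
After op 1 (move_right): buffer="pifinsjzpt" (len 10), cursors c1@2 c2@4, authorship ..........
After op 2 (move_right): buffer="pifinsjzpt" (len 10), cursors c1@3 c2@5, authorship ..........
After op 3 (move_left): buffer="pifinsjzpt" (len 10), cursors c1@2 c2@4, authorship ..........
After op 4 (delete): buffer="pfnsjzpt" (len 8), cursors c1@1 c2@2, authorship ........
After op 5 (insert('y')): buffer="pyfynsjzpt" (len 10), cursors c1@2 c2@4, authorship .1.2......
Authorship (.=original, N=cursor N): . 1 . 2 . . . . . .
Index 3: author = 2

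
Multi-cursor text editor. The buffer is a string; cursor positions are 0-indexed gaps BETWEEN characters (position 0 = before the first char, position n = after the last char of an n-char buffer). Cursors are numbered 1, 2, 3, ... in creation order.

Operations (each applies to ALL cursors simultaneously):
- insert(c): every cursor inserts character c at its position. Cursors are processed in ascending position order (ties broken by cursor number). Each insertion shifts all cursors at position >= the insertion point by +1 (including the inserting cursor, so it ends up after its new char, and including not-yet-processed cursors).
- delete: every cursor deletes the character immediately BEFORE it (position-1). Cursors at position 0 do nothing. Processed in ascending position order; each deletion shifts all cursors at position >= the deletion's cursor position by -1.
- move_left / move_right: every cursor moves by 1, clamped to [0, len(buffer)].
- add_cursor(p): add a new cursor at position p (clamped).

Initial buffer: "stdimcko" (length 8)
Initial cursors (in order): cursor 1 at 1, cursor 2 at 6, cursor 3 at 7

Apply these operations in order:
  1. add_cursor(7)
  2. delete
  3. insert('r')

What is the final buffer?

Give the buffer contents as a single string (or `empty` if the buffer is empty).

After op 1 (add_cursor(7)): buffer="stdimcko" (len 8), cursors c1@1 c2@6 c3@7 c4@7, authorship ........
After op 2 (delete): buffer="tdio" (len 4), cursors c1@0 c2@3 c3@3 c4@3, authorship ....
After op 3 (insert('r')): buffer="rtdirrro" (len 8), cursors c1@1 c2@7 c3@7 c4@7, authorship 1...234.

Answer: rtdirrro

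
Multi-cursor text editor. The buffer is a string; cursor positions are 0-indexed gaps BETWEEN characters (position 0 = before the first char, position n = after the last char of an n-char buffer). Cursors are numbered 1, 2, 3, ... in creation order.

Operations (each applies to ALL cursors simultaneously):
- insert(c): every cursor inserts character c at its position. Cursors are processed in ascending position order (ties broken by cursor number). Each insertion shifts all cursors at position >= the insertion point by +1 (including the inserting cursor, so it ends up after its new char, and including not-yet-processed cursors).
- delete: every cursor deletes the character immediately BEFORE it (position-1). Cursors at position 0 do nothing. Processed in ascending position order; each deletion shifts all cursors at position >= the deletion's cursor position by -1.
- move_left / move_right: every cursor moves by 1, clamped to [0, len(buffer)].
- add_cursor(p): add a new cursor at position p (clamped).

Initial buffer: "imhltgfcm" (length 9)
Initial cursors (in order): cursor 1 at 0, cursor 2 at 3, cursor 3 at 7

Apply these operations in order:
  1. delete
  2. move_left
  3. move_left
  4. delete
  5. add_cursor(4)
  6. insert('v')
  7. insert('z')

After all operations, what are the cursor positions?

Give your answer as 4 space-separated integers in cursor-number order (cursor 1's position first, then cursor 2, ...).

Answer: 4 4 8 12

Derivation:
After op 1 (delete): buffer="imltgcm" (len 7), cursors c1@0 c2@2 c3@5, authorship .......
After op 2 (move_left): buffer="imltgcm" (len 7), cursors c1@0 c2@1 c3@4, authorship .......
After op 3 (move_left): buffer="imltgcm" (len 7), cursors c1@0 c2@0 c3@3, authorship .......
After op 4 (delete): buffer="imtgcm" (len 6), cursors c1@0 c2@0 c3@2, authorship ......
After op 5 (add_cursor(4)): buffer="imtgcm" (len 6), cursors c1@0 c2@0 c3@2 c4@4, authorship ......
After op 6 (insert('v')): buffer="vvimvtgvcm" (len 10), cursors c1@2 c2@2 c3@5 c4@8, authorship 12..3..4..
After op 7 (insert('z')): buffer="vvzzimvztgvzcm" (len 14), cursors c1@4 c2@4 c3@8 c4@12, authorship 1212..33..44..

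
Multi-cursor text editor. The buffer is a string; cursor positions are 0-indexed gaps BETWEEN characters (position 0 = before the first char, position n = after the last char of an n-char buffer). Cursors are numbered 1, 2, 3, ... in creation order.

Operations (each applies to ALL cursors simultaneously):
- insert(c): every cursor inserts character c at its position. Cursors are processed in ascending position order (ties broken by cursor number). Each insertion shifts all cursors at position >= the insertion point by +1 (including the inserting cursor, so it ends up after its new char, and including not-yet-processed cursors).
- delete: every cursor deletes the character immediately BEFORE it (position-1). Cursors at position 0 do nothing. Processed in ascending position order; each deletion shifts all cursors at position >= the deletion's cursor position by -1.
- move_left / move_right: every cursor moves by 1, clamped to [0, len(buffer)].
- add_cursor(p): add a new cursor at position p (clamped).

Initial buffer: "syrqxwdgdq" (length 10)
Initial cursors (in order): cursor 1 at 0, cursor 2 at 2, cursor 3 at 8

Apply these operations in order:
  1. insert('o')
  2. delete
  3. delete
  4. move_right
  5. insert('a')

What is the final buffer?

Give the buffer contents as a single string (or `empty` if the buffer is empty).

Answer: saraqxwddaq

Derivation:
After op 1 (insert('o')): buffer="osyorqxwdgodq" (len 13), cursors c1@1 c2@4 c3@11, authorship 1..2......3..
After op 2 (delete): buffer="syrqxwdgdq" (len 10), cursors c1@0 c2@2 c3@8, authorship ..........
After op 3 (delete): buffer="srqxwddq" (len 8), cursors c1@0 c2@1 c3@6, authorship ........
After op 4 (move_right): buffer="srqxwddq" (len 8), cursors c1@1 c2@2 c3@7, authorship ........
After op 5 (insert('a')): buffer="saraqxwddaq" (len 11), cursors c1@2 c2@4 c3@10, authorship .1.2.....3.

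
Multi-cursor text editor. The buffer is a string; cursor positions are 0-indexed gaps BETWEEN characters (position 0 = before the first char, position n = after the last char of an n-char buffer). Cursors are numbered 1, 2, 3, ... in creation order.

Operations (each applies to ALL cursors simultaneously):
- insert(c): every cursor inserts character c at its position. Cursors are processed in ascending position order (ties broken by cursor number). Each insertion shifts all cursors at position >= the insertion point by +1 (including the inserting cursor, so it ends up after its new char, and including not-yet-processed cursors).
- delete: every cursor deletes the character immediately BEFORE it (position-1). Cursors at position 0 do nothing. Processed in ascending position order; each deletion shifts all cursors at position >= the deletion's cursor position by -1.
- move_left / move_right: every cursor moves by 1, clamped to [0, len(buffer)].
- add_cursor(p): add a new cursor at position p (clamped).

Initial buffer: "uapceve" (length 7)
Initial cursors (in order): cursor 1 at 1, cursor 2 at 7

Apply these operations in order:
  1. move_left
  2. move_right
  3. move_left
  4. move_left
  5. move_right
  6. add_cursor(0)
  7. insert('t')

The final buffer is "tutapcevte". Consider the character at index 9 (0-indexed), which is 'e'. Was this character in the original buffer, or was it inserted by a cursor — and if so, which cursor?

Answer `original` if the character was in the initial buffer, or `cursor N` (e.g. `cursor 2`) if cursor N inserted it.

Answer: original

Derivation:
After op 1 (move_left): buffer="uapceve" (len 7), cursors c1@0 c2@6, authorship .......
After op 2 (move_right): buffer="uapceve" (len 7), cursors c1@1 c2@7, authorship .......
After op 3 (move_left): buffer="uapceve" (len 7), cursors c1@0 c2@6, authorship .......
After op 4 (move_left): buffer="uapceve" (len 7), cursors c1@0 c2@5, authorship .......
After op 5 (move_right): buffer="uapceve" (len 7), cursors c1@1 c2@6, authorship .......
After op 6 (add_cursor(0)): buffer="uapceve" (len 7), cursors c3@0 c1@1 c2@6, authorship .......
After op 7 (insert('t')): buffer="tutapcevte" (len 10), cursors c3@1 c1@3 c2@9, authorship 3.1.....2.
Authorship (.=original, N=cursor N): 3 . 1 . . . . . 2 .
Index 9: author = original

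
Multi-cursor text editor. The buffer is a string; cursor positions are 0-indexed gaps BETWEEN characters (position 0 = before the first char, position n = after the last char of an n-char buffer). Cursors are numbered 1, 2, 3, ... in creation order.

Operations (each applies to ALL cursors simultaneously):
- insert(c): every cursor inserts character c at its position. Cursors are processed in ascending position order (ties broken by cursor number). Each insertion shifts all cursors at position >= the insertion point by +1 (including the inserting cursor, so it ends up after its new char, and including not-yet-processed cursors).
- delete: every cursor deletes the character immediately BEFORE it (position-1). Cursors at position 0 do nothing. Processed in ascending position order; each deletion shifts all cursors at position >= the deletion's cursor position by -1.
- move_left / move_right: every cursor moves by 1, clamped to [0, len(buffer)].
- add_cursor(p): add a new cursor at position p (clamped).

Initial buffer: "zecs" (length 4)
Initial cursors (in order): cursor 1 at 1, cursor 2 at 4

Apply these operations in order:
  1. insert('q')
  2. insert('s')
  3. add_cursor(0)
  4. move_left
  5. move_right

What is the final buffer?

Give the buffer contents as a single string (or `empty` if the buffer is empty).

Answer: zqsecsqs

Derivation:
After op 1 (insert('q')): buffer="zqecsq" (len 6), cursors c1@2 c2@6, authorship .1...2
After op 2 (insert('s')): buffer="zqsecsqs" (len 8), cursors c1@3 c2@8, authorship .11...22
After op 3 (add_cursor(0)): buffer="zqsecsqs" (len 8), cursors c3@0 c1@3 c2@8, authorship .11...22
After op 4 (move_left): buffer="zqsecsqs" (len 8), cursors c3@0 c1@2 c2@7, authorship .11...22
After op 5 (move_right): buffer="zqsecsqs" (len 8), cursors c3@1 c1@3 c2@8, authorship .11...22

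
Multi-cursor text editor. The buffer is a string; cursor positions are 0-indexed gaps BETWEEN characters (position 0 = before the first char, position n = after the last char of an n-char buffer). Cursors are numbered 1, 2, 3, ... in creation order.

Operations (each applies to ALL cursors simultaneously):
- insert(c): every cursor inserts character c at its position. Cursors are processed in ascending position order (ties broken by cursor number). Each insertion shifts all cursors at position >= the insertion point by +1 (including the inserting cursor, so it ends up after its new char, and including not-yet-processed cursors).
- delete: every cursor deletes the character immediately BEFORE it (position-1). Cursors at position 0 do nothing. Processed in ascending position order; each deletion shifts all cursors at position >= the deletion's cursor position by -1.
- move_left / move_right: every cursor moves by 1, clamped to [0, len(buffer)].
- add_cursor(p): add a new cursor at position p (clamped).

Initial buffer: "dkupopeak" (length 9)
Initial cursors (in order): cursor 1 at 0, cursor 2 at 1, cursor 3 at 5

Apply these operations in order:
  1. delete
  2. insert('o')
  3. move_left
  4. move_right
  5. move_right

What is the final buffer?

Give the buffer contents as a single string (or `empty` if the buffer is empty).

Answer: ookupopeak

Derivation:
After op 1 (delete): buffer="kuppeak" (len 7), cursors c1@0 c2@0 c3@3, authorship .......
After op 2 (insert('o')): buffer="ookupopeak" (len 10), cursors c1@2 c2@2 c3@6, authorship 12...3....
After op 3 (move_left): buffer="ookupopeak" (len 10), cursors c1@1 c2@1 c3@5, authorship 12...3....
After op 4 (move_right): buffer="ookupopeak" (len 10), cursors c1@2 c2@2 c3@6, authorship 12...3....
After op 5 (move_right): buffer="ookupopeak" (len 10), cursors c1@3 c2@3 c3@7, authorship 12...3....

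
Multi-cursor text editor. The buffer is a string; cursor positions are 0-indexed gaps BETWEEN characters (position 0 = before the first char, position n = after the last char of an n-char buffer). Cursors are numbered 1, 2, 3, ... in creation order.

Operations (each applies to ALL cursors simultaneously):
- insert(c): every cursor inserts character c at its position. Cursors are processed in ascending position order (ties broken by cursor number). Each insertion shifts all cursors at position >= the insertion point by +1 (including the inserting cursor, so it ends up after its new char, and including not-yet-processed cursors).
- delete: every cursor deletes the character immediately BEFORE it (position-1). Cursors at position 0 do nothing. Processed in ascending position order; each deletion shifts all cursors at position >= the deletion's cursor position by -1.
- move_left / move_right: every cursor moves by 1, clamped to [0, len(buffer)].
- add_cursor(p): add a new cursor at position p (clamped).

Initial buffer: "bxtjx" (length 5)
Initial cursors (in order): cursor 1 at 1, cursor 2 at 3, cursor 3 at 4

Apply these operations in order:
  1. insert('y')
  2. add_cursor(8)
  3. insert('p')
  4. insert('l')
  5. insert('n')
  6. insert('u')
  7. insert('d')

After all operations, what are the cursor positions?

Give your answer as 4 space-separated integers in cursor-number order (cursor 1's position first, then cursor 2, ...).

After op 1 (insert('y')): buffer="byxtyjyx" (len 8), cursors c1@2 c2@5 c3@7, authorship .1..2.3.
After op 2 (add_cursor(8)): buffer="byxtyjyx" (len 8), cursors c1@2 c2@5 c3@7 c4@8, authorship .1..2.3.
After op 3 (insert('p')): buffer="bypxtypjypxp" (len 12), cursors c1@3 c2@7 c3@10 c4@12, authorship .11..22.33.4
After op 4 (insert('l')): buffer="byplxtypljyplxpl" (len 16), cursors c1@4 c2@9 c3@13 c4@16, authorship .111..222.333.44
After op 5 (insert('n')): buffer="byplnxtyplnjyplnxpln" (len 20), cursors c1@5 c2@11 c3@16 c4@20, authorship .1111..2222.3333.444
After op 6 (insert('u')): buffer="byplnuxtyplnujyplnuxplnu" (len 24), cursors c1@6 c2@13 c3@19 c4@24, authorship .11111..22222.33333.4444
After op 7 (insert('d')): buffer="byplnudxtyplnudjyplnudxplnud" (len 28), cursors c1@7 c2@15 c3@22 c4@28, authorship .111111..222222.333333.44444

Answer: 7 15 22 28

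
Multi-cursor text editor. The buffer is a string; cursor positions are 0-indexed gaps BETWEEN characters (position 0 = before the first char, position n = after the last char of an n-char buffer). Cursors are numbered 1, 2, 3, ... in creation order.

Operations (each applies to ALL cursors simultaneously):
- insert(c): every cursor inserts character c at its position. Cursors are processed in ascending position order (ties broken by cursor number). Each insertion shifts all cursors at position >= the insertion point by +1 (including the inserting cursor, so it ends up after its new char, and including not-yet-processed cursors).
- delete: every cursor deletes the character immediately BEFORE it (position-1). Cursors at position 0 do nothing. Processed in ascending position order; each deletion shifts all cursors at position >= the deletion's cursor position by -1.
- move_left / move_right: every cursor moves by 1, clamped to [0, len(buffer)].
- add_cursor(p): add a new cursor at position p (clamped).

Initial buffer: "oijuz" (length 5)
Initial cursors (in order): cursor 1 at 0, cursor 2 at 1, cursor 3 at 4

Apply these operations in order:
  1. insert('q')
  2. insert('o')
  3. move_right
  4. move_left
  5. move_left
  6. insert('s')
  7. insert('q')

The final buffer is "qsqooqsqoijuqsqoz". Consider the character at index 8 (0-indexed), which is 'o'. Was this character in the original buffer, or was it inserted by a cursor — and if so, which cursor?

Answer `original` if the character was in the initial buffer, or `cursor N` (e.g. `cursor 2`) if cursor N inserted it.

Answer: cursor 2

Derivation:
After op 1 (insert('q')): buffer="qoqijuqz" (len 8), cursors c1@1 c2@3 c3@7, authorship 1.2...3.
After op 2 (insert('o')): buffer="qooqoijuqoz" (len 11), cursors c1@2 c2@5 c3@10, authorship 11.22...33.
After op 3 (move_right): buffer="qooqoijuqoz" (len 11), cursors c1@3 c2@6 c3@11, authorship 11.22...33.
After op 4 (move_left): buffer="qooqoijuqoz" (len 11), cursors c1@2 c2@5 c3@10, authorship 11.22...33.
After op 5 (move_left): buffer="qooqoijuqoz" (len 11), cursors c1@1 c2@4 c3@9, authorship 11.22...33.
After op 6 (insert('s')): buffer="qsooqsoijuqsoz" (len 14), cursors c1@2 c2@6 c3@12, authorship 111.222...333.
After op 7 (insert('q')): buffer="qsqooqsqoijuqsqoz" (len 17), cursors c1@3 c2@8 c3@15, authorship 1111.2222...3333.
Authorship (.=original, N=cursor N): 1 1 1 1 . 2 2 2 2 . . . 3 3 3 3 .
Index 8: author = 2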